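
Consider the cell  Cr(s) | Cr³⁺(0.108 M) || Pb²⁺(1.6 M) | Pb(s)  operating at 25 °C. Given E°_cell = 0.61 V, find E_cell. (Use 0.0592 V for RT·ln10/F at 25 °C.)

0.635 V

Balancing electrons gives n = 6; the reaction quotient is Q = [Cr³⁺]^2/[Pb²⁺]^3 = 0.00285.
At 25 °C, E = E° − (0.0592/n) log Q = 0.61 − (0.0592/6)(-2.546) = 0.610 + 0.025 = 0.635 V.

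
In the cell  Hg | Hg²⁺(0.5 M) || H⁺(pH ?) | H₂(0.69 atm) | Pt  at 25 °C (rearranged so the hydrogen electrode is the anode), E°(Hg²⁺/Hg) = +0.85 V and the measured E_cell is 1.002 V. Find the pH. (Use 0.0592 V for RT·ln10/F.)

pH = 2.80

E°_cell = 0.85 V and n = 2.
log Q = n(E° − E)/0.0592 = 2×(0.85 − 1.002)/0.0592 = -5.135.
With Q = [H⁺]^2 / ([Hg²⁺]·P(H₂)), solving for [H⁺] gives log[H⁺] = -2.799, so pH = 2.80.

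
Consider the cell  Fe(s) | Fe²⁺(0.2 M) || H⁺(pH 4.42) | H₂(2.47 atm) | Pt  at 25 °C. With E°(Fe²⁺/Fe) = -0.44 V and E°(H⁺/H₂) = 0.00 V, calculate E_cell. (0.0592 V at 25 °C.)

0.19 V

The hydrogen couple is the cathode, so E°_cell = 0.44 V; n = 2.
[H⁺] = 10^(−4.42) = 3.8 × 10^-5 M, and Q = [Fe²⁺]·P(H₂) / [H⁺]^2 = 3.42 × 10^8.
E = E° − (0.0592/2) log Q = 0.44 − (0.0592/2)(8.534) = 0.187 V.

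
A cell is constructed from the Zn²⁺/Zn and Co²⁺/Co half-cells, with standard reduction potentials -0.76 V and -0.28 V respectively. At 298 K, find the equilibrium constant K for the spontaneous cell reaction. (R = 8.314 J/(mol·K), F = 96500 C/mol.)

1.7 × 10^16

E°_cell = -0.28 − (-0.76) = 0.48 V, with n = 2 electrons transferred.
At equilibrium E = 0, so the Nernst equation gives ln K = nFE°/RT = (2)(96500)(0.48)/((8.314)(298)) = 37.39.
K = e^37.39 = 1.7 × 10^16.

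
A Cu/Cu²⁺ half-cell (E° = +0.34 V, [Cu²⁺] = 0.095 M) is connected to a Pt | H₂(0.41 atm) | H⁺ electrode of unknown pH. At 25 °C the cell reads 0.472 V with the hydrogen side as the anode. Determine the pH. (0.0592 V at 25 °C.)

E°_cell = 0.34 V and n = 2.
log Q = n(E° − E)/0.0592 = 2×(0.34 − 0.472)/0.0592 = -4.459.
With Q = [H⁺]^2 / ([Cu²⁺]·P(H₂)), solving for [H⁺] gives log[H⁺] = -2.934, so pH = 2.93.

pH = 2.93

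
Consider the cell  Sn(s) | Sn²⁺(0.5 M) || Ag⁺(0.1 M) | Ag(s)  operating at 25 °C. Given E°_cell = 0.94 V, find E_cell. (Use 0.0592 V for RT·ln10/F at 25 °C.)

Balancing electrons gives n = 2; the reaction quotient is Q = [Sn²⁺]/[Ag⁺]^2 = 50.0.
At 25 °C, E = E° − (0.0592/n) log Q = 0.94 − (0.0592/2)(1.699) = 0.940 − 0.050 = 0.890 V.

0.890 V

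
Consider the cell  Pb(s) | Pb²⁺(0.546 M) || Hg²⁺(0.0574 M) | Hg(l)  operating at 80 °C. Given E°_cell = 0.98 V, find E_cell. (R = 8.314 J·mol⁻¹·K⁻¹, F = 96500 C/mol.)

0.946 V

Balancing electrons gives n = 2; the reaction quotient is Q = [Pb²⁺]/[Hg²⁺] = 9.51.
E = E° − (RT/nF) ln Q = 0.98 − (8.314×353)/(2×96500) × (2.253) = 0.980 − 0.034 = 0.946 V.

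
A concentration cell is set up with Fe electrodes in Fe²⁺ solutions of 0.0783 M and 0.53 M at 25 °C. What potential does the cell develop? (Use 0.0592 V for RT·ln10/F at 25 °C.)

Both half-cells are Fe²⁺/Fe, so E°_cell = 0. The concentrated side is the cathode; the cell reaction moves Fe²⁺ from high to low concentration with n = 2.
Q = [Fe²⁺]_dilute/[Fe²⁺]_conc = 0.0783/0.53 = 0.148.
E = 0 − (0.0592/2) log Q = −(0.0592/2)(-0.831) = 0.0246 V.

0.025 V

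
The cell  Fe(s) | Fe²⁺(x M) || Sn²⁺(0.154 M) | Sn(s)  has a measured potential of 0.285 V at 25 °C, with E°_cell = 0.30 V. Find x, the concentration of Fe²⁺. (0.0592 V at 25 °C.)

0.49 M

From the Nernst equation, log Q = n(E° − E)/0.0592 = 2(0.30 − 0.285)/0.0592 = 0.507, so Q = 3.21.
With Q = [Fe²⁺]/[Sn²⁺] and the known concentrations, [Fe²⁺] in the numerator gives [Fe²⁺] = 0.49 M.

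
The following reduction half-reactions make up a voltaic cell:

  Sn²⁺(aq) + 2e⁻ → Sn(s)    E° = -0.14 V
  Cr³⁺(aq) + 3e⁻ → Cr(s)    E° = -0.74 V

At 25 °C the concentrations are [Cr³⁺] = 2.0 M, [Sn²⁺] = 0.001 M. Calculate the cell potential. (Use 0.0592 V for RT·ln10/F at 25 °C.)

0.505 V

The Sn²⁺/Sn couple has the higher reduction potential and acts as the cathode, so E°_cell = -0.14 − (-0.74) = 0.60 V.
Balancing electrons gives n = 6; the reaction quotient is Q = [Cr³⁺]^2/[Sn²⁺]^3 = 4 × 10^9.
At 25 °C, E = E° − (0.0592/n) log Q = 0.60 − (0.0592/6)(9.602) = 0.600 − 0.095 = 0.505 V.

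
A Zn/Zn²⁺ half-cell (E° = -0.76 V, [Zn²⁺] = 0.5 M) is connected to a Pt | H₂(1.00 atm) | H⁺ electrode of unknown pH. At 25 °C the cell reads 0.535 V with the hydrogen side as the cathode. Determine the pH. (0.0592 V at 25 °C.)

pH = 3.95

E°_cell = 0.76 V and n = 2.
log Q = n(E° − E)/0.0592 = 2×(0.76 − 0.535)/0.0592 = 7.601.
With Q = [Zn²⁺]·P(H₂) / [H⁺]^2, solving for [H⁺] gives log[H⁺] = -3.951, so pH = 3.95.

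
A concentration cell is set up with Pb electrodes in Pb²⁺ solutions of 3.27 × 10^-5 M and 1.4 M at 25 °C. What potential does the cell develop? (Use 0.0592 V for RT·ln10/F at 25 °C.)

0.14 V

Both half-cells are Pb²⁺/Pb, so E°_cell = 0. The concentrated side is the cathode; the cell reaction moves Pb²⁺ from high to low concentration with n = 2.
Q = [Pb²⁺]_dilute/[Pb²⁺]_conc = 3.27 × 10^-5/1.4 = 2.34 × 10^-5.
E = 0 − (0.0592/2) log Q = −(0.0592/2)(-4.632) = 0.1371 V.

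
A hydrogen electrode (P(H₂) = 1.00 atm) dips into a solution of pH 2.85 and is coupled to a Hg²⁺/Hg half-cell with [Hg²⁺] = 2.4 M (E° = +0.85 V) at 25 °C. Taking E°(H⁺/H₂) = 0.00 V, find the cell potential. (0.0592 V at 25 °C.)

The Hg²⁺/Hg couple is the cathode, so E°_cell = 0.85 V; n = 2.
[H⁺] = 10^(−2.85) = 0.0014 M, and Q = [H⁺]^2 / ([Hg²⁺]·P(H₂)) = 8.31 × 10^-7.
E = E° − (0.0592/2) log Q = 0.85 − (0.0592/2)(-6.080) = 1.030 V.

1.03 V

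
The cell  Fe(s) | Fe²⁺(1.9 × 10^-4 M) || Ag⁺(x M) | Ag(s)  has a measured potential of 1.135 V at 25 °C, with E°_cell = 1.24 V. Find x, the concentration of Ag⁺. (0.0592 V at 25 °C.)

2.3 × 10^-4 M

From the Nernst equation, log Q = n(E° − E)/0.0592 = 2(1.24 − 1.135)/0.0592 = 3.547, so Q = 3530.
With Q = [Fe²⁺]/[Ag⁺]^2 and the known concentrations, [Ag⁺]^2 in the denominator gives [Ag⁺] = 2.3 × 10^-4 M.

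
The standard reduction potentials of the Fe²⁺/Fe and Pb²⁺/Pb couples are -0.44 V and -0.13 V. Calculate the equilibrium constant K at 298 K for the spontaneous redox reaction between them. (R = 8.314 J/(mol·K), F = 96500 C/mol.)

E°_cell = -0.13 − (-0.44) = 0.31 V, with n = 2 electrons transferred.
At equilibrium E = 0, so the Nernst equation gives ln K = nFE°/RT = (2)(96500)(0.31)/((8.314)(298)) = 24.15.
K = e^24.15 = 3.1 × 10^10.

3.1 × 10^10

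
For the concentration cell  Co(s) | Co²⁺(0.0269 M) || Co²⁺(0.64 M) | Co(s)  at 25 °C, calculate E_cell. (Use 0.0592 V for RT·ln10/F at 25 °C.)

Both half-cells are Co²⁺/Co, so E°_cell = 0. The concentrated side is the cathode; the cell reaction moves Co²⁺ from high to low concentration with n = 2.
Q = [Co²⁺]_dilute/[Co²⁺]_conc = 0.0269/0.64 = 0.0420.
E = 0 − (0.0592/2) log Q = −(0.0592/2)(-1.376) = 0.0407 V.

0.041 V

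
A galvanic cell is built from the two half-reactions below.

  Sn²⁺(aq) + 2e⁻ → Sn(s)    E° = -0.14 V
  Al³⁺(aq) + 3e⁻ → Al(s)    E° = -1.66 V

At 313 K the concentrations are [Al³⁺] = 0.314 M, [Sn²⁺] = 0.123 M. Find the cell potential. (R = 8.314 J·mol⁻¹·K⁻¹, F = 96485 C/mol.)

The Sn²⁺/Sn couple has the higher reduction potential and acts as the cathode, so E°_cell = -0.14 − (-1.66) = 1.52 V.
Balancing electrons gives n = 6; the reaction quotient is Q = [Al³⁺]^2/[Sn²⁺]^3 = 53.0.
E = E° − (RT/nF) ln Q = 1.52 − (8.314×313)/(6×96485) × (3.970) = 1.520 − 0.018 = 1.502 V.

1.50 V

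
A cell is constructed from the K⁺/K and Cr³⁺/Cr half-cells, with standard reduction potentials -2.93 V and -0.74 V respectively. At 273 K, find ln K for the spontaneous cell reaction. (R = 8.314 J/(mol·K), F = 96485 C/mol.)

ln K = 279.3

E°_cell = -0.74 − (-2.93) = 2.19 V, with n = 3 electrons transferred.
At equilibrium E = 0, so the Nernst equation gives ln K = nFE°/RT = (3)(96485)(2.19)/((8.314)(273)) = 279.29.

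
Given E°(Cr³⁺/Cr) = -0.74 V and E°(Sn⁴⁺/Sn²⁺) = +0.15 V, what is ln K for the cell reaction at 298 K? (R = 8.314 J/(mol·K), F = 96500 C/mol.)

E°_cell = +0.15 − (-0.74) = 0.89 V, with n = 6 electrons transferred.
At equilibrium E = 0, so the Nernst equation gives ln K = nFE°/RT = (6)(96500)(0.89)/((8.314)(298)) = 207.99.

ln K = 208.0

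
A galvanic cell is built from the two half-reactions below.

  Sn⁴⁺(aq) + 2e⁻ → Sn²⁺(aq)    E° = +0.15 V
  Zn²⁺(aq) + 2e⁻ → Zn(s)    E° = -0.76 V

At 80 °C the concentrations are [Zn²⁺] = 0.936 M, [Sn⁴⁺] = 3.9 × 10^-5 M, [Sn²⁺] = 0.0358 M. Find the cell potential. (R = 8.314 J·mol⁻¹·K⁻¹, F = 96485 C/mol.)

0.807 V

The Sn⁴⁺/Sn²⁺ couple has the higher reduction potential and acts as the cathode, so E°_cell = +0.15 − (-0.76) = 0.91 V.
Balancing electrons gives n = 2; the reaction quotient is Q = [Zn²⁺]·[Sn²⁺]/[Sn⁴⁺] = 859.
E = E° − (RT/nF) ln Q = 0.91 − (8.314×353)/(2×96485) × (6.756) = 0.910 − 0.103 = 0.807 V.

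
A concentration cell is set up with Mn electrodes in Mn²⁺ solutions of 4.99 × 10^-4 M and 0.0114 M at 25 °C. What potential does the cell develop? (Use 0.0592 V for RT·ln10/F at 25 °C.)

Both half-cells are Mn²⁺/Mn, so E°_cell = 0. The concentrated side is the cathode; the cell reaction moves Mn²⁺ from high to low concentration with n = 2.
Q = [Mn²⁺]_dilute/[Mn²⁺]_conc = 4.99 × 10^-4/0.0114 = 0.0438.
E = 0 − (0.0592/2) log Q = −(0.0592/2)(-1.359) = 0.0402 V.

0.040 V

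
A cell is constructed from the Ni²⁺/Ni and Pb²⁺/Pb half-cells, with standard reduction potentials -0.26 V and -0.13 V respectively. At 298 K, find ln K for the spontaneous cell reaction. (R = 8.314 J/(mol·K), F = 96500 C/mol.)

ln K = 10.1

E°_cell = -0.13 − (-0.26) = 0.13 V, with n = 2 electrons transferred.
At equilibrium E = 0, so the Nernst equation gives ln K = nFE°/RT = (2)(96500)(0.13)/((8.314)(298)) = 10.13.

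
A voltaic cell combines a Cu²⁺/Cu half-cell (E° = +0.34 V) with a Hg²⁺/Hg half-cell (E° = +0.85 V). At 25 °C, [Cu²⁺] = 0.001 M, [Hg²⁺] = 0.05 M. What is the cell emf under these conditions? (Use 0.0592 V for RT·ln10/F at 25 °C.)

The Hg²⁺/Hg couple has the higher reduction potential and acts as the cathode, so E°_cell = +0.85 − (+0.34) = 0.51 V.
Balancing electrons gives n = 2; the reaction quotient is Q = [Cu²⁺]/[Hg²⁺] = 0.0200.
At 25 °C, E = E° − (0.0592/n) log Q = 0.51 − (0.0592/2)(-1.699) = 0.510 + 0.050 = 0.560 V.

0.560 V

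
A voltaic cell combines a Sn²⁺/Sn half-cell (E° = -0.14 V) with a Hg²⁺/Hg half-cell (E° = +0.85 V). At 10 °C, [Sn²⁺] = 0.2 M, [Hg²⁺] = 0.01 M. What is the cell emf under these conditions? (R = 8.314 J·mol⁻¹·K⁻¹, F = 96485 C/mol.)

The Hg²⁺/Hg couple has the higher reduction potential and acts as the cathode, so E°_cell = +0.85 − (-0.14) = 0.99 V.
Balancing electrons gives n = 2; the reaction quotient is Q = [Sn²⁺]/[Hg²⁺] = 20.0.
E = E° − (RT/nF) ln Q = 0.99 − (8.314×283)/(2×96485) × (2.996) = 0.990 − 0.037 = 0.953 V.

0.953 V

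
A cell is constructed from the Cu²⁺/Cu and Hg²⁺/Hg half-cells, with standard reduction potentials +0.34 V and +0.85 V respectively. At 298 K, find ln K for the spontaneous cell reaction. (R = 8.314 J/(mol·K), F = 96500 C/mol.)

ln K = 39.7

E°_cell = +0.85 − (+0.34) = 0.51 V, with n = 2 electrons transferred.
At equilibrium E = 0, so the Nernst equation gives ln K = nFE°/RT = (2)(96500)(0.51)/((8.314)(298)) = 39.73.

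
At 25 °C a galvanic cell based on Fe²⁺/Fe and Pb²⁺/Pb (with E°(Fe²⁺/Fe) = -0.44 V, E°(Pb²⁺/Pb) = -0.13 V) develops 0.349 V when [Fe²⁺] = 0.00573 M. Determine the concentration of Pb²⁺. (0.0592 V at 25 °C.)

0.12 M

From the Nernst equation, log Q = n(E° − E)/0.0592 = 2(0.31 − 0.349)/0.0592 = -1.318, so Q = 0.0481.
With Q = [Fe²⁺]/[Pb²⁺] and the known concentrations, [Pb²⁺] in the denominator gives [Pb²⁺] = 0.12 M.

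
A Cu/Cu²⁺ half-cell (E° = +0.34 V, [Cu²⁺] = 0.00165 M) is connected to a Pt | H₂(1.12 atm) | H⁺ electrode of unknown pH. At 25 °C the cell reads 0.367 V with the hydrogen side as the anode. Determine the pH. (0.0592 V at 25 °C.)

E°_cell = 0.34 V and n = 2.
log Q = n(E° − E)/0.0592 = 2×(0.34 − 0.367)/0.0592 = -0.912.
With Q = [H⁺]^2 / ([Cu²⁺]·P(H₂)), solving for [H⁺] gives log[H⁺] = -1.823, so pH = 1.82.

pH = 1.82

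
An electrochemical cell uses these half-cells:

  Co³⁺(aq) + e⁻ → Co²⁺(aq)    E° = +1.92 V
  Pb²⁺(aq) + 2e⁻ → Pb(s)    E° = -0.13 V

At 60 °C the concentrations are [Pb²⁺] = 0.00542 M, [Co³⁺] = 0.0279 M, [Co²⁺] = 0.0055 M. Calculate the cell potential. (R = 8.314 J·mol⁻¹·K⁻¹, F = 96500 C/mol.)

The Co³⁺/Co²⁺ couple has the higher reduction potential and acts as the cathode, so E°_cell = +1.92 − (-0.13) = 2.05 V.
Balancing electrons gives n = 2; the reaction quotient is Q = [Pb²⁺]·[Co²⁺]^2/[Co³⁺]^2 = 2.11 × 10^-4.
E = E° − (RT/nF) ln Q = 2.05 − (8.314×333)/(2×96500) × (-8.465) = 2.050 + 0.121 = 2.171 V.

2.17 V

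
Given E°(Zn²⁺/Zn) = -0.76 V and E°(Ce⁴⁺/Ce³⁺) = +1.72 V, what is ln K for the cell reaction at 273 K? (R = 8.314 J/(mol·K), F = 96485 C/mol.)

E°_cell = +1.72 − (-0.76) = 2.48 V, with n = 2 electrons transferred.
At equilibrium E = 0, so the Nernst equation gives ln K = nFE°/RT = (2)(96485)(2.48)/((8.314)(273)) = 210.85.

ln K = 210.8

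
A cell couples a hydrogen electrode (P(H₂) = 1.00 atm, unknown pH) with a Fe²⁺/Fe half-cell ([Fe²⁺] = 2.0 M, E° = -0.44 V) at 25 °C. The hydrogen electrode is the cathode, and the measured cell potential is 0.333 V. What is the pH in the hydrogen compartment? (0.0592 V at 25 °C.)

pH = 1.66

E°_cell = 0.44 V and n = 2.
log Q = n(E° − E)/0.0592 = 2×(0.44 − 0.333)/0.0592 = 3.615.
With Q = [Fe²⁺]·P(H₂) / [H⁺]^2, solving for [H⁺] gives log[H⁺] = -1.657, so pH = 1.66.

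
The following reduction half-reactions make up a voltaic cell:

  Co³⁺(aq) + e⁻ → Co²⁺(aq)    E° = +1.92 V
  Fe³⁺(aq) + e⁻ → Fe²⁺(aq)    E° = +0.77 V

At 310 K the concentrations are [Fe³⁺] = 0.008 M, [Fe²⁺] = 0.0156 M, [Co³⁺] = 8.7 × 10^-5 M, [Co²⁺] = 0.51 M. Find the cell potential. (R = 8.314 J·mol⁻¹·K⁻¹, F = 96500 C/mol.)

The Co³⁺/Co²⁺ couple has the higher reduction potential and acts as the cathode, so E°_cell = +1.92 − (+0.77) = 1.15 V.
Balancing electrons gives n = 1; the reaction quotient is Q = [Fe³⁺]·[Co²⁺]/([Fe²⁺]·[Co³⁺]) = 3010.
E = E° − (RT/nF) ln Q = 1.15 − (8.314×310)/(1×96500) × (8.008) = 1.150 − 0.214 = 0.936 V.

0.936 V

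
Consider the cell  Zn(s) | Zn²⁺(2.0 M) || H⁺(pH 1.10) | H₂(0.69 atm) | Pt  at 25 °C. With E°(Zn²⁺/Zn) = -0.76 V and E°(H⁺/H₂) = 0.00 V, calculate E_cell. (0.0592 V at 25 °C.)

The hydrogen couple is the cathode, so E°_cell = 0.76 V; n = 2.
[H⁺] = 10^(−1.10) = 0.079 M, and Q = [Zn²⁺]·P(H₂) / [H⁺]^2 = 219.
E = E° − (0.0592/2) log Q = 0.76 − (0.0592/2)(2.340) = 0.691 V.

0.69 V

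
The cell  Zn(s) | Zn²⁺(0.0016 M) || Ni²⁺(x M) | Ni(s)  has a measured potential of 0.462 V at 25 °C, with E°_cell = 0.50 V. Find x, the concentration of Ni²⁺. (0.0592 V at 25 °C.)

8.3 × 10^-5 M

From the Nernst equation, log Q = n(E° − E)/0.0592 = 2(0.50 − 0.462)/0.0592 = 1.284, so Q = 19.2.
With Q = [Zn²⁺]/[Ni²⁺] and the known concentrations, [Ni²⁺] in the denominator gives [Ni²⁺] = 8.3 × 10^-5 M.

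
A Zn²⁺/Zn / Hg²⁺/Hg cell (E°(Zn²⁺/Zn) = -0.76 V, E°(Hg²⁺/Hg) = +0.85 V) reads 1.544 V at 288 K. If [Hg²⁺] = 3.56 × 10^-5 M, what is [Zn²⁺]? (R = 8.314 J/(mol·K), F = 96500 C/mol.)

0.0073 M

From the Nernst equation, ln Q = nF(E° − E)/RT = 2×96500×(1.61 − 1.544)/(8.314×288) = 5.320, so Q = 204.
With Q = [Zn²⁺]/[Hg²⁺] and the known concentrations, [Zn²⁺] in the numerator gives [Zn²⁺] = 0.0073 M.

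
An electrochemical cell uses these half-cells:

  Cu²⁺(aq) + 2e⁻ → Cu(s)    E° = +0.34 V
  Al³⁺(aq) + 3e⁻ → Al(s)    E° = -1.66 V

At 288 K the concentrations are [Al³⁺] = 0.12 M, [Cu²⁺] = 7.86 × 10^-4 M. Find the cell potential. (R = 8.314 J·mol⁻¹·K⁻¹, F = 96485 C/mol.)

The Cu²⁺/Cu couple has the higher reduction potential and acts as the cathode, so E°_cell = +0.34 − (-1.66) = 2.00 V.
Balancing electrons gives n = 6; the reaction quotient is Q = [Al³⁺]^2/[Cu²⁺]^3 = 2.97 × 10^7.
E = E° − (RT/nF) ln Q = 2.00 − (8.314×288)/(6×96485) × (17.205) = 2.000 − 0.071 = 1.929 V.

1.93 V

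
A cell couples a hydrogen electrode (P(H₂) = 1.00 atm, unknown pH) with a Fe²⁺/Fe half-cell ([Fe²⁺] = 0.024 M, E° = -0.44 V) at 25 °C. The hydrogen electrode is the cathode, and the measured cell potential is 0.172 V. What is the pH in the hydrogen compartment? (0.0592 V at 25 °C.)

E°_cell = 0.44 V and n = 2.
log Q = n(E° − E)/0.0592 = 2×(0.44 − 0.172)/0.0592 = 9.054.
With Q = [Fe²⁺]·P(H₂) / [H⁺]^2, solving for [H⁺] gives log[H⁺] = -5.337, so pH = 5.34.

pH = 5.34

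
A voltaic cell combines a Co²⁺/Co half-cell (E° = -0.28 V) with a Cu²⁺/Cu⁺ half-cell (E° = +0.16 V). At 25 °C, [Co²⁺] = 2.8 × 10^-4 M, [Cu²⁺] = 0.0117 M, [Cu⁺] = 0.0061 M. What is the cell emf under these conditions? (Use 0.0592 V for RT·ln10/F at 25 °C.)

The Cu²⁺/Cu⁺ couple has the higher reduction potential and acts as the cathode, so E°_cell = +0.16 − (-0.28) = 0.44 V.
Balancing electrons gives n = 2; the reaction quotient is Q = [Co²⁺]·[Cu⁺]^2/[Cu²⁺]^2 = 7.61 × 10^-5.
At 25 °C, E = E° − (0.0592/n) log Q = 0.44 − (0.0592/2)(-4.119) = 0.440 + 0.122 = 0.562 V.

0.562 V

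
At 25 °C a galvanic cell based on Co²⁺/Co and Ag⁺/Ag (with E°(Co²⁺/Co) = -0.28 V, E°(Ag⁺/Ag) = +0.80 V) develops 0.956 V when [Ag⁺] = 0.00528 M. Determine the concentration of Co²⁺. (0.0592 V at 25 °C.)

0.43 M

From the Nernst equation, log Q = n(E° − E)/0.0592 = 2(1.08 − 0.956)/0.0592 = 4.189, so Q = 1.55 × 10^4.
With Q = [Co²⁺]/[Ag⁺]^2 and the known concentrations, [Co²⁺] in the numerator gives [Co²⁺] = 0.43 M.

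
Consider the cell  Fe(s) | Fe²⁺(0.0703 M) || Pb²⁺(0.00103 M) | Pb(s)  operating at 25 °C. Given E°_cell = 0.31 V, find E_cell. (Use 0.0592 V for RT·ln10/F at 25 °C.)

Balancing electrons gives n = 2; the reaction quotient is Q = [Fe²⁺]/[Pb²⁺] = 68.3.
At 25 °C, E = E° − (0.0592/n) log Q = 0.31 − (0.0592/2)(1.834) = 0.310 − 0.054 = 0.256 V.

0.256 V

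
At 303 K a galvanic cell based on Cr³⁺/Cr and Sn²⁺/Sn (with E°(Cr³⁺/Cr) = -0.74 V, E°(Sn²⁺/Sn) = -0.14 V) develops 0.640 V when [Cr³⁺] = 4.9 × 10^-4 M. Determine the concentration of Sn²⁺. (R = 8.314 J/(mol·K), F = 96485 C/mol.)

From the Nernst equation, ln Q = nF(E° − E)/RT = 6×96485×(0.60 − 0.640)/(8.314×303) = -9.192, so Q = 1.02 × 10^-4.
With Q = [Cr³⁺]^2/[Sn²⁺]^3 and the known concentrations, [Sn²⁺]^3 in the denominator gives [Sn²⁺] = 0.13 M.

0.13 M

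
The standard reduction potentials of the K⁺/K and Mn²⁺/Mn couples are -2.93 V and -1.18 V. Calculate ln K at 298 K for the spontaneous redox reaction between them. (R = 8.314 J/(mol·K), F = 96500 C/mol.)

E°_cell = -1.18 − (-2.93) = 1.75 V, with n = 2 electrons transferred.
At equilibrium E = 0, so the Nernst equation gives ln K = nFE°/RT = (2)(96500)(1.75)/((8.314)(298)) = 136.32.

ln K = 136.3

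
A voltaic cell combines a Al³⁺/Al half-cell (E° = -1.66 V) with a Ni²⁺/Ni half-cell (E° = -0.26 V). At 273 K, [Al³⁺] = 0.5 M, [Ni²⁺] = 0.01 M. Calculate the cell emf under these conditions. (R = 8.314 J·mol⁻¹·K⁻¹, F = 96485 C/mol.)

1.35 V

The Ni²⁺/Ni couple has the higher reduction potential and acts as the cathode, so E°_cell = -0.26 − (-1.66) = 1.40 V.
Balancing electrons gives n = 6; the reaction quotient is Q = [Al³⁺]^2/[Ni²⁺]^3 = 2.5 × 10^5.
E = E° − (RT/nF) ln Q = 1.40 − (8.314×273)/(6×96485) × (12.429) = 1.400 − 0.049 = 1.351 V.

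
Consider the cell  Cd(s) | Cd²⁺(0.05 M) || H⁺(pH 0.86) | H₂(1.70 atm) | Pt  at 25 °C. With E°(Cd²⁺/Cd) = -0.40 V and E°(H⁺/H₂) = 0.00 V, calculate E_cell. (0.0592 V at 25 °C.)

0.38 V

The hydrogen couple is the cathode, so E°_cell = 0.40 V; n = 2.
[H⁺] = 10^(−0.86) = 0.14 M, and Q = [Cd²⁺]·P(H₂) / [H⁺]^2 = 4.46.
E = E° − (0.0592/2) log Q = 0.40 − (0.0592/2)(0.649) = 0.381 V.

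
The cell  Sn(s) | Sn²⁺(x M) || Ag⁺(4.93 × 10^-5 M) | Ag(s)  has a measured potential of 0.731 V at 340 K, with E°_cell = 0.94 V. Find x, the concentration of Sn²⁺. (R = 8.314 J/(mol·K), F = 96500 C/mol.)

From the Nernst equation, ln Q = nF(E° − E)/RT = 2×96500×(0.94 − 0.731)/(8.314×340) = 14.270, so Q = 1.57 × 10^6.
With Q = [Sn²⁺]/[Ag⁺]^2 and the known concentrations, [Sn²⁺] in the numerator gives [Sn²⁺] = 0.0038 M.

0.0038 M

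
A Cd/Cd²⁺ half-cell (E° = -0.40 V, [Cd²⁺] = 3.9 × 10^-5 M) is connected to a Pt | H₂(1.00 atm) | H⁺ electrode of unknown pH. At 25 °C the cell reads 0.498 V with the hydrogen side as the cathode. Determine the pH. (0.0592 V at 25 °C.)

E°_cell = 0.40 V and n = 2.
log Q = n(E° − E)/0.0592 = 2×(0.40 − 0.498)/0.0592 = -3.311.
With Q = [Cd²⁺]·P(H₂) / [H⁺]^2, solving for [H⁺] gives log[H⁺] = -0.549, so pH = 0.55.

pH = 0.55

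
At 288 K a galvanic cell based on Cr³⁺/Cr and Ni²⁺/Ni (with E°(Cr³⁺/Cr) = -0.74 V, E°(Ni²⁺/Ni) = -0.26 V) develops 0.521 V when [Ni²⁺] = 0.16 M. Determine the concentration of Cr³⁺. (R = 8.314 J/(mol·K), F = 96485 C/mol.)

From the Nernst equation, ln Q = nF(E° − E)/RT = 6×96485×(0.48 − 0.521)/(8.314×288) = -9.913, so Q = 4.95 × 10^-5.
With Q = [Cr³⁺]^2/[Ni²⁺]^3 and the known concentrations, [Cr³⁺]^2 in the numerator gives [Cr³⁺] = 4.5 × 10^-4 M.

4.5 × 10^-4 M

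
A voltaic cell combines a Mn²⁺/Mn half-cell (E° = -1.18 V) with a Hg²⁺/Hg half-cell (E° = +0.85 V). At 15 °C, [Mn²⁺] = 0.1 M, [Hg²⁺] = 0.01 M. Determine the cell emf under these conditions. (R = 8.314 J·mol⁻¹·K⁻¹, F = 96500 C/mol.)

2.00 V

The Hg²⁺/Hg couple has the higher reduction potential and acts as the cathode, so E°_cell = +0.85 − (-1.18) = 2.03 V.
Balancing electrons gives n = 2; the reaction quotient is Q = [Mn²⁺]/[Hg²⁺] = 10.0.
E = E° − (RT/nF) ln Q = 2.03 − (8.314×288)/(2×96500) × (2.303) = 2.030 − 0.029 = 2.001 V.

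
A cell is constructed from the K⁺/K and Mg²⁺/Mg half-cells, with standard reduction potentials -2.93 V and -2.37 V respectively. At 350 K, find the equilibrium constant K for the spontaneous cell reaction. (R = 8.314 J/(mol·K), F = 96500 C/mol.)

1.4 × 10^16

E°_cell = -2.37 − (-2.93) = 0.56 V, with n = 2 electrons transferred.
At equilibrium E = 0, so the Nernst equation gives ln K = nFE°/RT = (2)(96500)(0.56)/((8.314)(350)) = 37.14.
K = e^37.14 = 1.4 × 10^16.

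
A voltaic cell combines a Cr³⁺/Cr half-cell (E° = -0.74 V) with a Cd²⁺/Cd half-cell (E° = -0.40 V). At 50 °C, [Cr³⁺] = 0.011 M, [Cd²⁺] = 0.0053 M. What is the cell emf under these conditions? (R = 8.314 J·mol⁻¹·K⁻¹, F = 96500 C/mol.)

The Cd²⁺/Cd couple has the higher reduction potential and acts as the cathode, so E°_cell = -0.40 − (-0.74) = 0.34 V.
Balancing electrons gives n = 6; the reaction quotient is Q = [Cr³⁺]^2/[Cd²⁺]^3 = 813.
E = E° − (RT/nF) ln Q = 0.34 − (8.314×323)/(6×96500) × (6.700) = 0.340 − 0.031 = 0.309 V.

0.309 V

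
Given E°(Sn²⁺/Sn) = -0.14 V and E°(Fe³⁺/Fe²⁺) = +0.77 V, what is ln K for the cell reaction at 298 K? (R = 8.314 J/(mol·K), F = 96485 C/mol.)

E°_cell = +0.77 − (-0.14) = 0.91 V, with n = 2 electrons transferred.
At equilibrium E = 0, so the Nernst equation gives ln K = nFE°/RT = (2)(96485)(0.91)/((8.314)(298)) = 70.88.

ln K = 70.9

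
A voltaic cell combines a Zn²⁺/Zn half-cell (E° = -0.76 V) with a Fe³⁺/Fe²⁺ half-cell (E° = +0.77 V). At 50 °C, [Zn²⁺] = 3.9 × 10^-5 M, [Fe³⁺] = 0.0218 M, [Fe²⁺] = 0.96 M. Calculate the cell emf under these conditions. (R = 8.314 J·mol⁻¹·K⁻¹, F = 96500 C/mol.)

1.57 V

The Fe³⁺/Fe²⁺ couple has the higher reduction potential and acts as the cathode, so E°_cell = +0.77 − (-0.76) = 1.53 V.
Balancing electrons gives n = 2; the reaction quotient is Q = [Zn²⁺]·[Fe²⁺]^2/[Fe³⁺]^2 = 0.0756.
E = E° − (RT/nF) ln Q = 1.53 − (8.314×323)/(2×96500) × (-2.582) = 1.530 + 0.036 = 1.566 V.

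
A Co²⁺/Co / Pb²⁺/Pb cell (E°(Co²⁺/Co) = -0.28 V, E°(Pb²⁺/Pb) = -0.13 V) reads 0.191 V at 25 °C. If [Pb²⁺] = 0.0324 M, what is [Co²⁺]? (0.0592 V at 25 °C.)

0.0013 M

From the Nernst equation, log Q = n(E° − E)/0.0592 = 2(0.15 − 0.191)/0.0592 = -1.385, so Q = 0.0412.
With Q = [Co²⁺]/[Pb²⁺] and the known concentrations, [Co²⁺] in the numerator gives [Co²⁺] = 0.0013 M.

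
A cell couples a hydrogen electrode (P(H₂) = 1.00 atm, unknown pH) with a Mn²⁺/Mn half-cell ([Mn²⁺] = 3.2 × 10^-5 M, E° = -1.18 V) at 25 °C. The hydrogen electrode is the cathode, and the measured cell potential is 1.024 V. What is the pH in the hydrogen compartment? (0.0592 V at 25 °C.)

pH = 4.88

E°_cell = 1.18 V and n = 2.
log Q = n(E° − E)/0.0592 = 2×(1.18 − 1.024)/0.0592 = 5.270.
With Q = [Mn²⁺]·P(H₂) / [H⁺]^2, solving for [H⁺] gives log[H⁺] = -4.883, so pH = 4.88.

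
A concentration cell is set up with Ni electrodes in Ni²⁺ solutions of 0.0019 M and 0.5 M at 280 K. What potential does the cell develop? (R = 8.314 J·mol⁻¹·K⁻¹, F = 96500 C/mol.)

0.067 V

Both half-cells are Ni²⁺/Ni, so E°_cell = 0. The concentrated side is the cathode; the cell reaction moves Ni²⁺ from high to low concentration with n = 2.
Q = [Ni²⁺]_dilute/[Ni²⁺]_conc = 0.0019/0.5 = 0.00380.
E = 0 − (RT/nF) ln Q = −((8.314×280)/(2×96500))(-5.573) = 0.0672 V.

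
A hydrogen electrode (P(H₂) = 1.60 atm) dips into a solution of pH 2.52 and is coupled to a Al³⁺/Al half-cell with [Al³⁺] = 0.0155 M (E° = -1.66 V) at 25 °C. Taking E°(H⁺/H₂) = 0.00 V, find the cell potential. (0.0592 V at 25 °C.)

The hydrogen couple is the cathode, so E°_cell = 1.66 V; n = 6.
[H⁺] = 10^(−2.52) = 0.0030 M, and Q = [Al³⁺]^2·P(H₂)^3 / [H⁺]^6 = 1.3 × 10^12.
E = E° − (0.0592/6) log Q = 1.66 − (0.0592/6)(12.113) = 1.540 V.

1.54 V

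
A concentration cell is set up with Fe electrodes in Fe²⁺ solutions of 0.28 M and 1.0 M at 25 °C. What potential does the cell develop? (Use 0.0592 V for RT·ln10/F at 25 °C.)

Both half-cells are Fe²⁺/Fe, so E°_cell = 0. The concentrated side is the cathode; the cell reaction moves Fe²⁺ from high to low concentration with n = 2.
Q = [Fe²⁺]_dilute/[Fe²⁺]_conc = 0.28/1.0 = 0.280.
E = 0 − (0.0592/2) log Q = −(0.0592/2)(-0.553) = 0.0164 V.

0.016 V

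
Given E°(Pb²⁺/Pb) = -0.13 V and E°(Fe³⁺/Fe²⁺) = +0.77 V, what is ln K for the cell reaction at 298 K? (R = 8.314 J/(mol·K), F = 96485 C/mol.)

E°_cell = +0.77 − (-0.13) = 0.90 V, with n = 2 electrons transferred.
At equilibrium E = 0, so the Nernst equation gives ln K = nFE°/RT = (2)(96485)(0.90)/((8.314)(298)) = 70.10.

ln K = 70.1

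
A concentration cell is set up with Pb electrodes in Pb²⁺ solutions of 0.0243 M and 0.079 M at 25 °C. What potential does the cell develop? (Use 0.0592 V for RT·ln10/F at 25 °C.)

0.015 V

Both half-cells are Pb²⁺/Pb, so E°_cell = 0. The concentrated side is the cathode; the cell reaction moves Pb²⁺ from high to low concentration with n = 2.
Q = [Pb²⁺]_dilute/[Pb²⁺]_conc = 0.0243/0.079 = 0.308.
E = 0 − (0.0592/2) log Q = −(0.0592/2)(-0.512) = 0.0152 V.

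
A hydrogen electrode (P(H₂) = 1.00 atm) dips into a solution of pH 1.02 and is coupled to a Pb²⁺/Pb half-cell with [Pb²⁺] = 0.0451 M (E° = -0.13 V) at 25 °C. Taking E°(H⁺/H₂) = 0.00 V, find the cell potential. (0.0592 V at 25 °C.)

0.11 V

The hydrogen couple is the cathode, so E°_cell = 0.13 V; n = 2.
[H⁺] = 10^(−1.02) = 0.095 M, and Q = [Pb²⁺]·P(H₂) / [H⁺]^2 = 4.95.
E = E° − (0.0592/2) log Q = 0.13 − (0.0592/2)(0.694) = 0.109 V.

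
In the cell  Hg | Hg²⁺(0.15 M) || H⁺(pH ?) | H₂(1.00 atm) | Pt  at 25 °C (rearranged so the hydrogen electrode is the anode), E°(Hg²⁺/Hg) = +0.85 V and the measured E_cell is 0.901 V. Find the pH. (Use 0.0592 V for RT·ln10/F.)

E°_cell = 0.85 V and n = 2.
log Q = n(E° − E)/0.0592 = 2×(0.85 − 0.901)/0.0592 = -1.723.
With Q = [H⁺]^2 / ([Hg²⁺]·P(H₂)), solving for [H⁺] gives log[H⁺] = -1.273, so pH = 1.27.

pH = 1.27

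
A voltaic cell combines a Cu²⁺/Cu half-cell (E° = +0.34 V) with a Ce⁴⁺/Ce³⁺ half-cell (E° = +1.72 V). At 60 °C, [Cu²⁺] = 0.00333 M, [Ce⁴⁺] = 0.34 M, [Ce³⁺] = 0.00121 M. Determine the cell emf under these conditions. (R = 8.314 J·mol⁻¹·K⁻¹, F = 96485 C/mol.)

The Ce⁴⁺/Ce³⁺ couple has the higher reduction potential and acts as the cathode, so E°_cell = +1.72 − (+0.34) = 1.38 V.
Balancing electrons gives n = 2; the reaction quotient is Q = [Cu²⁺]·[Ce³⁺]^2/[Ce⁴⁺]^2 = 4.22 × 10^-8.
E = E° − (RT/nF) ln Q = 1.38 − (8.314×333)/(2×96485) × (-16.981) = 1.380 + 0.244 = 1.624 V.

1.62 V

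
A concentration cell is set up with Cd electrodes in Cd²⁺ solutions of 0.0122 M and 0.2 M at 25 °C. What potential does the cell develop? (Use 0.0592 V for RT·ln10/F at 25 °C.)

Both half-cells are Cd²⁺/Cd, so E°_cell = 0. The concentrated side is the cathode; the cell reaction moves Cd²⁺ from high to low concentration with n = 2.
Q = [Cd²⁺]_dilute/[Cd²⁺]_conc = 0.0122/0.2 = 0.0610.
E = 0 − (0.0592/2) log Q = −(0.0592/2)(-1.215) = 0.0360 V.

0.036 V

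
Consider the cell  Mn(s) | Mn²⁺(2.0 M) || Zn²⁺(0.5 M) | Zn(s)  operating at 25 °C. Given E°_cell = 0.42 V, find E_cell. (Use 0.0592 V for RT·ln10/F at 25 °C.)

Balancing electrons gives n = 2; the reaction quotient is Q = [Mn²⁺]/[Zn²⁺] = 4.00.
At 25 °C, E = E° − (0.0592/n) log Q = 0.42 − (0.0592/2)(0.602) = 0.420 − 0.018 = 0.402 V.

0.402 V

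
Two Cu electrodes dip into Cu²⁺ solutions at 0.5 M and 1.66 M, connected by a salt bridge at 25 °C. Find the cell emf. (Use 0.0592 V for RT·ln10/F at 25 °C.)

0.015 V

Both half-cells are Cu²⁺/Cu, so E°_cell = 0. The concentrated side is the cathode; the cell reaction moves Cu²⁺ from high to low concentration with n = 2.
Q = [Cu²⁺]_dilute/[Cu²⁺]_conc = 0.5/1.66 = 0.301.
E = 0 − (0.0592/2) log Q = −(0.0592/2)(-0.521) = 0.0154 V.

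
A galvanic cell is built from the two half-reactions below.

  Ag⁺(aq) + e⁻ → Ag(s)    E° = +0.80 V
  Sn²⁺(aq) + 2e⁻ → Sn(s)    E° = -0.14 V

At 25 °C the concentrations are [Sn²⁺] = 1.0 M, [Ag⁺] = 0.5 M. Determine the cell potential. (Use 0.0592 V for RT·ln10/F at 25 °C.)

0.922 V

The Ag⁺/Ag couple has the higher reduction potential and acts as the cathode, so E°_cell = +0.80 − (-0.14) = 0.94 V.
Balancing electrons gives n = 2; the reaction quotient is Q = [Sn²⁺]/[Ag⁺]^2 = 4.00.
At 25 °C, E = E° − (0.0592/n) log Q = 0.94 − (0.0592/2)(0.602) = 0.940 − 0.018 = 0.922 V.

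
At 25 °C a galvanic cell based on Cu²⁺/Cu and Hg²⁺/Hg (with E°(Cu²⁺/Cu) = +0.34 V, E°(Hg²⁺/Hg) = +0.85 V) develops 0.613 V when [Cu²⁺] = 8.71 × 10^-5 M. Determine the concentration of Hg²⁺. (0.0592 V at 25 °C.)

From the Nernst equation, log Q = n(E° − E)/0.0592 = 2(0.51 − 0.613)/0.0592 = -3.480, so Q = 3.31 × 10^-4.
With Q = [Cu²⁺]/[Hg²⁺] and the known concentrations, [Hg²⁺] in the denominator gives [Hg²⁺] = 0.26 M.

0.26 M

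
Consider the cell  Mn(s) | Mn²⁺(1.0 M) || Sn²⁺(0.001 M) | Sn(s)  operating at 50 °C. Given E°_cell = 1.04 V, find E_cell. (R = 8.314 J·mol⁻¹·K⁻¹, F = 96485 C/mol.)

Balancing electrons gives n = 2; the reaction quotient is Q = [Mn²⁺]/[Sn²⁺] = 1000.
E = E° − (RT/nF) ln Q = 1.04 − (8.314×323)/(2×96485) × (6.908) = 1.040 − 0.096 = 0.944 V.

0.944 V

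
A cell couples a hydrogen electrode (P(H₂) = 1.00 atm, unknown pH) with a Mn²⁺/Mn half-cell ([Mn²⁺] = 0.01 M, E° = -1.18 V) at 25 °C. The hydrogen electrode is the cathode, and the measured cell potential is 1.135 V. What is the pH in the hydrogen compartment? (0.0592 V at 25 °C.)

pH = 1.76

E°_cell = 1.18 V and n = 2.
log Q = n(E° − E)/0.0592 = 2×(1.18 − 1.135)/0.0592 = 1.520.
With Q = [Mn²⁺]·P(H₂) / [H⁺]^2, solving for [H⁺] gives log[H⁺] = -1.760, so pH = 1.76.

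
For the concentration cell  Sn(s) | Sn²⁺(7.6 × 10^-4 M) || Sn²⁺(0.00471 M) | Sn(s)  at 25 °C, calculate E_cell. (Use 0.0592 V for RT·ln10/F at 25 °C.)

Both half-cells are Sn²⁺/Sn, so E°_cell = 0. The concentrated side is the cathode; the cell reaction moves Sn²⁺ from high to low concentration with n = 2.
Q = [Sn²⁺]_dilute/[Sn²⁺]_conc = 7.6 × 10^-4/0.00471 = 0.161.
E = 0 − (0.0592/2) log Q = −(0.0592/2)(-0.792) = 0.0234 V.

0.023 V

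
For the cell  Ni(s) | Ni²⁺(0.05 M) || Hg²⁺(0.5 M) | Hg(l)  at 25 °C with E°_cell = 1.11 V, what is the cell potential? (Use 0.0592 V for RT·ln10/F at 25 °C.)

Balancing electrons gives n = 2; the reaction quotient is Q = [Ni²⁺]/[Hg²⁺] = 0.100.
At 25 °C, E = E° − (0.0592/n) log Q = 1.11 − (0.0592/2)(-1.000) = 1.110 + 0.030 = 1.140 V.

1.14 V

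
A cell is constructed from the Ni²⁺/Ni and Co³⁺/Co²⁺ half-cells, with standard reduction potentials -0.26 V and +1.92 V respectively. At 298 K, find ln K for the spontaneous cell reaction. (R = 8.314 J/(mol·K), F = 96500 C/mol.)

E°_cell = +1.92 − (-0.26) = 2.18 V, with n = 2 electrons transferred.
At equilibrium E = 0, so the Nernst equation gives ln K = nFE°/RT = (2)(96500)(2.18)/((8.314)(298)) = 169.82.

ln K = 169.8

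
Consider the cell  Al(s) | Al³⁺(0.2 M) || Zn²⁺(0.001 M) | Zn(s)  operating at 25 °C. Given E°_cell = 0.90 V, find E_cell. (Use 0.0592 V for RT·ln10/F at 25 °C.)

0.825 V

Balancing electrons gives n = 6; the reaction quotient is Q = [Al³⁺]^2/[Zn²⁺]^3 = 4 × 10^7.
At 25 °C, E = E° − (0.0592/n) log Q = 0.90 − (0.0592/6)(7.602) = 0.900 − 0.075 = 0.825 V.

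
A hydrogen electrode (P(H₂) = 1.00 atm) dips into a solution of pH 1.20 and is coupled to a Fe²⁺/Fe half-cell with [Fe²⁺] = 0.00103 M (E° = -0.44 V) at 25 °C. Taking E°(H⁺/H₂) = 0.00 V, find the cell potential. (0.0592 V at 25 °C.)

0.46 V

The hydrogen couple is the cathode, so E°_cell = 0.44 V; n = 2.
[H⁺] = 10^(−1.20) = 0.063 M, and Q = [Fe²⁺]·P(H₂) / [H⁺]^2 = 0.259.
E = E° − (0.0592/2) log Q = 0.44 − (0.0592/2)(-0.587) = 0.457 V.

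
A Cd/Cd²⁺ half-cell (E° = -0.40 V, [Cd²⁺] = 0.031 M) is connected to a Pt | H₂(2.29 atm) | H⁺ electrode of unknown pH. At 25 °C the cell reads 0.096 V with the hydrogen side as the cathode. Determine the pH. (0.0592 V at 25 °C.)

E°_cell = 0.40 V and n = 2.
log Q = n(E° − E)/0.0592 = 2×(0.40 − 0.096)/0.0592 = 10.270.
With Q = [Cd²⁺]·P(H₂) / [H⁺]^2, solving for [H⁺] gives log[H⁺] = -5.710, so pH = 5.71.

pH = 5.71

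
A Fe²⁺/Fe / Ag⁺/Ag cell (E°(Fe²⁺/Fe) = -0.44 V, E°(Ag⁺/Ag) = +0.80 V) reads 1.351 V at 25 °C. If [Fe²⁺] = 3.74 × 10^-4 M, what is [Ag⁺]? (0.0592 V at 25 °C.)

1.5 M

From the Nernst equation, log Q = n(E° − E)/0.0592 = 2(1.24 − 1.351)/0.0592 = -3.750, so Q = 1.78 × 10^-4.
With Q = [Fe²⁺]/[Ag⁺]^2 and the known concentrations, [Ag⁺]^2 in the denominator gives [Ag⁺] = 1.5 M.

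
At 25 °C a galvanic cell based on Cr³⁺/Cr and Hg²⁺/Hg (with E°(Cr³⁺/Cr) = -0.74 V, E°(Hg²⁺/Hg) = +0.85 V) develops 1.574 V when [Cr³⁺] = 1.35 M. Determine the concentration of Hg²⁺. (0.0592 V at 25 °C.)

0.35 M

From the Nernst equation, log Q = n(E° − E)/0.0592 = 6(1.59 − 1.574)/0.0592 = 1.622, so Q = 41.8.
With Q = [Cr³⁺]^2/[Hg²⁺]^3 and the known concentrations, [Hg²⁺]^3 in the denominator gives [Hg²⁺] = 0.35 M.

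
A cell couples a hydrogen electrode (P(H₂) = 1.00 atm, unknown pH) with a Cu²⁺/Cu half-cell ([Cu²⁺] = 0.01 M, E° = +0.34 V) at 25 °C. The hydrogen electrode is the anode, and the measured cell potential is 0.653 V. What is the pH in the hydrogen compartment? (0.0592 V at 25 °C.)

pH = 6.29

E°_cell = 0.34 V and n = 2.
log Q = n(E° − E)/0.0592 = 2×(0.34 − 0.653)/0.0592 = -10.574.
With Q = [H⁺]^2 / ([Cu²⁺]·P(H₂)), solving for [H⁺] gives log[H⁺] = -6.287, so pH = 6.29.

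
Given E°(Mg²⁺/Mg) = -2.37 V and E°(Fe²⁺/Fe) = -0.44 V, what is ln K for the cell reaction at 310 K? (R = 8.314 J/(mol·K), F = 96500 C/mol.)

ln K = 144.5

E°_cell = -0.44 − (-2.37) = 1.93 V, with n = 2 electrons transferred.
At equilibrium E = 0, so the Nernst equation gives ln K = nFE°/RT = (2)(96500)(1.93)/((8.314)(310)) = 144.52.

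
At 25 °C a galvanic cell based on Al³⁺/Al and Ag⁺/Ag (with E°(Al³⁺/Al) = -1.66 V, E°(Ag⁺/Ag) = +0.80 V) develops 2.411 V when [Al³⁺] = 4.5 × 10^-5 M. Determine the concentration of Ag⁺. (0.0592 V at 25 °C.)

From the Nernst equation, log Q = n(E° − E)/0.0592 = 3(2.46 − 2.411)/0.0592 = 2.483, so Q = 304.
With Q = [Al³⁺]/[Ag⁺]^3 and the known concentrations, [Ag⁺]^3 in the denominator gives [Ag⁺] = 0.0053 M.

0.0053 M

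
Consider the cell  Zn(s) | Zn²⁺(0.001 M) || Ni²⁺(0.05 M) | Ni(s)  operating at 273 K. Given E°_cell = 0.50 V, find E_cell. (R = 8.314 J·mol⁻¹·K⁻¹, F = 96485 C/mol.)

Balancing electrons gives n = 2; the reaction quotient is Q = [Zn²⁺]/[Ni²⁺] = 0.0200.
E = E° − (RT/nF) ln Q = 0.50 − (8.314×273)/(2×96485) × (-3.912) = 0.500 + 0.046 = 0.546 V.

0.546 V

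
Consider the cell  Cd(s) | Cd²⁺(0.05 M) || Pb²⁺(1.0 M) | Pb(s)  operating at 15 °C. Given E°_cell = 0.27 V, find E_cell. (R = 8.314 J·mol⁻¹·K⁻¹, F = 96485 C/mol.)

Balancing electrons gives n = 2; the reaction quotient is Q = [Cd²⁺]/[Pb²⁺] = 0.0500.
E = E° − (RT/nF) ln Q = 0.27 − (8.314×288)/(2×96485) × (-2.996) = 0.270 + 0.037 = 0.307 V.

0.307 V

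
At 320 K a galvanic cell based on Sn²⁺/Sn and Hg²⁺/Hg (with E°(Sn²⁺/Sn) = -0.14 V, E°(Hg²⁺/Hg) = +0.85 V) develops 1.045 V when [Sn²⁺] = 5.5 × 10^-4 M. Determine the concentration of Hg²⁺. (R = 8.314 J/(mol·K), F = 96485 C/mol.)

From the Nernst equation, ln Q = nF(E° − E)/RT = 2×96485×(0.99 − 1.045)/(8.314×320) = -3.989, so Q = 0.0185.
With Q = [Sn²⁺]/[Hg²⁺] and the known concentrations, [Hg²⁺] in the denominator gives [Hg²⁺] = 0.03 M.

0.03 M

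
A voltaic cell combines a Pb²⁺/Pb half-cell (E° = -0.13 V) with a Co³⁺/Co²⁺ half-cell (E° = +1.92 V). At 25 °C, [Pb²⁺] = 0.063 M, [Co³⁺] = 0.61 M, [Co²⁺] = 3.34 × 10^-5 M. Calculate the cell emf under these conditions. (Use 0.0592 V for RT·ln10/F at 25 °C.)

The Co³⁺/Co²⁺ couple has the higher reduction potential and acts as the cathode, so E°_cell = +1.92 − (-0.13) = 2.05 V.
Balancing electrons gives n = 2; the reaction quotient is Q = [Pb²⁺]·[Co²⁺]^2/[Co³⁺]^2 = 1.89 × 10^-10.
At 25 °C, E = E° − (0.0592/n) log Q = 2.05 − (0.0592/2)(-9.724) = 2.050 + 0.288 = 2.338 V.

2.34 V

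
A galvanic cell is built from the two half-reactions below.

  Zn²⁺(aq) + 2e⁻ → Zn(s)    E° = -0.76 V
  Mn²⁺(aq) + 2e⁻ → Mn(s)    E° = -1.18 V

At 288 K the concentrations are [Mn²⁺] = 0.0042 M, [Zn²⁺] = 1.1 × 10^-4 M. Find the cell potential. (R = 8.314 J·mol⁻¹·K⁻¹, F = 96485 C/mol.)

The Zn²⁺/Zn couple has the higher reduction potential and acts as the cathode, so E°_cell = -0.76 − (-1.18) = 0.42 V.
Balancing electrons gives n = 2; the reaction quotient is Q = [Mn²⁺]/[Zn²⁺] = 38.2.
E = E° − (RT/nF) ln Q = 0.42 − (8.314×288)/(2×96485) × (3.642) = 0.420 − 0.045 = 0.375 V.

0.375 V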